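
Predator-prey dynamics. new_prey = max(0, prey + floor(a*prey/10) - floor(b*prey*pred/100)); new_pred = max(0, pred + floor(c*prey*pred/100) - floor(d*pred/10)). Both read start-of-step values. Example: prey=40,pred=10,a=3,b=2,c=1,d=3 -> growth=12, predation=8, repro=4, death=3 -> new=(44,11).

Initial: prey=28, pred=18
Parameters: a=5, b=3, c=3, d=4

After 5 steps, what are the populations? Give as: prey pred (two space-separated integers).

Answer: 0 23

Derivation:
Step 1: prey: 28+14-15=27; pred: 18+15-7=26
Step 2: prey: 27+13-21=19; pred: 26+21-10=37
Step 3: prey: 19+9-21=7; pred: 37+21-14=44
Step 4: prey: 7+3-9=1; pred: 44+9-17=36
Step 5: prey: 1+0-1=0; pred: 36+1-14=23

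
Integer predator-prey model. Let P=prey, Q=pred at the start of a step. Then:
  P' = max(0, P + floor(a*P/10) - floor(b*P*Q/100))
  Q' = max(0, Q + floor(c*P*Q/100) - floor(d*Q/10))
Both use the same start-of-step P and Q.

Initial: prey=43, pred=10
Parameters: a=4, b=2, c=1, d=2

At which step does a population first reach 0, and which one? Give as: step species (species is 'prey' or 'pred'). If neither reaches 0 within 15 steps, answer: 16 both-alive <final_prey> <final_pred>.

Answer: 9 prey

Derivation:
Step 1: prey: 43+17-8=52; pred: 10+4-2=12
Step 2: prey: 52+20-12=60; pred: 12+6-2=16
Step 3: prey: 60+24-19=65; pred: 16+9-3=22
Step 4: prey: 65+26-28=63; pred: 22+14-4=32
Step 5: prey: 63+25-40=48; pred: 32+20-6=46
Step 6: prey: 48+19-44=23; pred: 46+22-9=59
Step 7: prey: 23+9-27=5; pred: 59+13-11=61
Step 8: prey: 5+2-6=1; pred: 61+3-12=52
Step 9: prey: 1+0-1=0; pred: 52+0-10=42
First extinction: prey at step 9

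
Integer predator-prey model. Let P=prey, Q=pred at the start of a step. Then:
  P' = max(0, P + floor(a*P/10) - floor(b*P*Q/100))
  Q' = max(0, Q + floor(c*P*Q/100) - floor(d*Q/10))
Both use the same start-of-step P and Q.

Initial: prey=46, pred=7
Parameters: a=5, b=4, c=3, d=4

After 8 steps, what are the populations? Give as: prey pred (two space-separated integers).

Answer: 0 9

Derivation:
Step 1: prey: 46+23-12=57; pred: 7+9-2=14
Step 2: prey: 57+28-31=54; pred: 14+23-5=32
Step 3: prey: 54+27-69=12; pred: 32+51-12=71
Step 4: prey: 12+6-34=0; pred: 71+25-28=68
Step 5: prey: 0+0-0=0; pred: 68+0-27=41
Step 6: prey: 0+0-0=0; pred: 41+0-16=25
Step 7: prey: 0+0-0=0; pred: 25+0-10=15
Step 8: prey: 0+0-0=0; pred: 15+0-6=9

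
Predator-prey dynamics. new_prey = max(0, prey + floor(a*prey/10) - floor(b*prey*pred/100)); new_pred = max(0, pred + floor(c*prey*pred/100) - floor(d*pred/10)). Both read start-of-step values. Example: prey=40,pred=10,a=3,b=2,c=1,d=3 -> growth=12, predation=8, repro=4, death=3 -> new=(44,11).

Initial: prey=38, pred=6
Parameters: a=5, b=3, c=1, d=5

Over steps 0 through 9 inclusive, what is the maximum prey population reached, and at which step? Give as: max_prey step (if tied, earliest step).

Answer: 172 6

Derivation:
Step 1: prey: 38+19-6=51; pred: 6+2-3=5
Step 2: prey: 51+25-7=69; pred: 5+2-2=5
Step 3: prey: 69+34-10=93; pred: 5+3-2=6
Step 4: prey: 93+46-16=123; pred: 6+5-3=8
Step 5: prey: 123+61-29=155; pred: 8+9-4=13
Step 6: prey: 155+77-60=172; pred: 13+20-6=27
Step 7: prey: 172+86-139=119; pred: 27+46-13=60
Step 8: prey: 119+59-214=0; pred: 60+71-30=101
Step 9: prey: 0+0-0=0; pred: 101+0-50=51
Max prey = 172 at step 6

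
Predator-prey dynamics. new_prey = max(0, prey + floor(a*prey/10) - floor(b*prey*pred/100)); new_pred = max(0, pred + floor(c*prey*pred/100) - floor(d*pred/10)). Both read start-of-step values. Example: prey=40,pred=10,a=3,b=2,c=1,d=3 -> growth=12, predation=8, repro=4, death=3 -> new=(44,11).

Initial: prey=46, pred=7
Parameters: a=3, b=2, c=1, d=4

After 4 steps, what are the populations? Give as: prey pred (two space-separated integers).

Answer: 74 14

Derivation:
Step 1: prey: 46+13-6=53; pred: 7+3-2=8
Step 2: prey: 53+15-8=60; pred: 8+4-3=9
Step 3: prey: 60+18-10=68; pred: 9+5-3=11
Step 4: prey: 68+20-14=74; pred: 11+7-4=14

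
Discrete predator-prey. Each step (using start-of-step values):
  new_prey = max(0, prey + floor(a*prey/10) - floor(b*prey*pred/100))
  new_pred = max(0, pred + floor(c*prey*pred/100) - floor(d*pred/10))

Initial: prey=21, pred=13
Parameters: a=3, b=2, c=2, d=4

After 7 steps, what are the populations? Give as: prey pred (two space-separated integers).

Step 1: prey: 21+6-5=22; pred: 13+5-5=13
Step 2: prey: 22+6-5=23; pred: 13+5-5=13
Step 3: prey: 23+6-5=24; pred: 13+5-5=13
Step 4: prey: 24+7-6=25; pred: 13+6-5=14
Step 5: prey: 25+7-7=25; pred: 14+7-5=16
Step 6: prey: 25+7-8=24; pred: 16+8-6=18
Step 7: prey: 24+7-8=23; pred: 18+8-7=19

Answer: 23 19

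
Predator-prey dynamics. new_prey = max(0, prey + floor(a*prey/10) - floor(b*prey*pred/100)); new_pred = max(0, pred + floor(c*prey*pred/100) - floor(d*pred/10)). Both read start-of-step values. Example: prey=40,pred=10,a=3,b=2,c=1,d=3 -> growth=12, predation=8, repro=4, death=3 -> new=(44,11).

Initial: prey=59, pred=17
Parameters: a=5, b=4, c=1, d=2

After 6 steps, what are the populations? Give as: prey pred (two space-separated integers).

Step 1: prey: 59+29-40=48; pred: 17+10-3=24
Step 2: prey: 48+24-46=26; pred: 24+11-4=31
Step 3: prey: 26+13-32=7; pred: 31+8-6=33
Step 4: prey: 7+3-9=1; pred: 33+2-6=29
Step 5: prey: 1+0-1=0; pred: 29+0-5=24
Step 6: prey: 0+0-0=0; pred: 24+0-4=20

Answer: 0 20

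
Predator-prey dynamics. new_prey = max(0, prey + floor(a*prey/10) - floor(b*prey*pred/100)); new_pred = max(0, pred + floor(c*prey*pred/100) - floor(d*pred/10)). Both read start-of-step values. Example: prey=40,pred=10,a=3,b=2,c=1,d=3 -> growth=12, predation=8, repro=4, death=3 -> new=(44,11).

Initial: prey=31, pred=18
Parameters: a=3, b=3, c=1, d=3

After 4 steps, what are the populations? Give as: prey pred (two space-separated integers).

Answer: 13 13

Derivation:
Step 1: prey: 31+9-16=24; pred: 18+5-5=18
Step 2: prey: 24+7-12=19; pred: 18+4-5=17
Step 3: prey: 19+5-9=15; pred: 17+3-5=15
Step 4: prey: 15+4-6=13; pred: 15+2-4=13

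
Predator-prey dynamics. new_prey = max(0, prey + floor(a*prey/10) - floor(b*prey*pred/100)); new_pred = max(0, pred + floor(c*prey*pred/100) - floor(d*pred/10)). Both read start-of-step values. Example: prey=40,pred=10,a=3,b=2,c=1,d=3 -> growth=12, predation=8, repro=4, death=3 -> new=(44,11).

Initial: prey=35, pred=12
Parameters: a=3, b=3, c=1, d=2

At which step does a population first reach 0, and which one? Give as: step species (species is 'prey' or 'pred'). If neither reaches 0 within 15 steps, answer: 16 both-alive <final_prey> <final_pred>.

Step 1: prey: 35+10-12=33; pred: 12+4-2=14
Step 2: prey: 33+9-13=29; pred: 14+4-2=16
Step 3: prey: 29+8-13=24; pred: 16+4-3=17
Step 4: prey: 24+7-12=19; pred: 17+4-3=18
Step 5: prey: 19+5-10=14; pred: 18+3-3=18
Step 6: prey: 14+4-7=11; pred: 18+2-3=17
Step 7: prey: 11+3-5=9; pred: 17+1-3=15
Step 8: prey: 9+2-4=7; pred: 15+1-3=13
Step 9: prey: 7+2-2=7; pred: 13+0-2=11
Step 10: prey: 7+2-2=7; pred: 11+0-2=9
Step 11: prey: 7+2-1=8; pred: 9+0-1=8
Step 12: prey: 8+2-1=9; pred: 8+0-1=7
Step 13: prey: 9+2-1=10; pred: 7+0-1=6
Step 14: prey: 10+3-1=12; pred: 6+0-1=5
Step 15: prey: 12+3-1=14; pred: 5+0-1=4
No extinction within 15 steps

Answer: 16 both-alive 14 4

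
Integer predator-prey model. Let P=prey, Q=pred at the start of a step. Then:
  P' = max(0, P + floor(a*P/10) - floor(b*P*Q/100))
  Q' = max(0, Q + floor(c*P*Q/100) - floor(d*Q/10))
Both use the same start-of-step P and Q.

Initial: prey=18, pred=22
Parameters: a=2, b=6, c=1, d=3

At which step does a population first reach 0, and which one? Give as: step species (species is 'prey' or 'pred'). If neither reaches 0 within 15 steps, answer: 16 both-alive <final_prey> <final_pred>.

Answer: 1 prey

Derivation:
Step 1: prey: 18+3-23=0; pred: 22+3-6=19
First extinction: prey at step 1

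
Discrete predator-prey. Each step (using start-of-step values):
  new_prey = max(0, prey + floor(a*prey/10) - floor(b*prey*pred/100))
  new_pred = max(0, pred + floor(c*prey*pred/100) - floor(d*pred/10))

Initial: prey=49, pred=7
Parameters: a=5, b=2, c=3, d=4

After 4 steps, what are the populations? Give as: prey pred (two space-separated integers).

Answer: 0 274

Derivation:
Step 1: prey: 49+24-6=67; pred: 7+10-2=15
Step 2: prey: 67+33-20=80; pred: 15+30-6=39
Step 3: prey: 80+40-62=58; pred: 39+93-15=117
Step 4: prey: 58+29-135=0; pred: 117+203-46=274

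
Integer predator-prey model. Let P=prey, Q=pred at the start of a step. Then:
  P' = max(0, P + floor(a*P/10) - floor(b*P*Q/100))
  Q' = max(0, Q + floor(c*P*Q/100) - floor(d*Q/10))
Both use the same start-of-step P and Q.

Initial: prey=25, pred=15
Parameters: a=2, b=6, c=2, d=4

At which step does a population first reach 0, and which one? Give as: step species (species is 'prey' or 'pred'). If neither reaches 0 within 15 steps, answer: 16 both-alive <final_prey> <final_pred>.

Answer: 16 both-alive 1 2

Derivation:
Step 1: prey: 25+5-22=8; pred: 15+7-6=16
Step 2: prey: 8+1-7=2; pred: 16+2-6=12
Step 3: prey: 2+0-1=1; pred: 12+0-4=8
Step 4: prey: 1+0-0=1; pred: 8+0-3=5
Step 5: prey: 1+0-0=1; pred: 5+0-2=3
Step 6: prey: 1+0-0=1; pred: 3+0-1=2
Step 7: prey: 1+0-0=1; pred: 2+0-0=2
Steps 8-15: state stable at prey=1, pred=2 (no change)
No extinction within 15 steps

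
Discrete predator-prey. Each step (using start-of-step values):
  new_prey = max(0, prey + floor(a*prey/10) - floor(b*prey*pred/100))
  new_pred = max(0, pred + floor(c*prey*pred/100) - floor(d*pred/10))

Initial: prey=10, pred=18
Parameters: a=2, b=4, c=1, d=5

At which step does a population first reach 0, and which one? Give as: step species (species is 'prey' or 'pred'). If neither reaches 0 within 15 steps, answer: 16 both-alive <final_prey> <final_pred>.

Step 1: prey: 10+2-7=5; pred: 18+1-9=10
Step 2: prey: 5+1-2=4; pred: 10+0-5=5
Step 3: prey: 4+0-0=4; pred: 5+0-2=3
Step 4: prey: 4+0-0=4; pred: 3+0-1=2
Step 5: prey: 4+0-0=4; pred: 2+0-1=1
Step 6: prey: 4+0-0=4; pred: 1+0-0=1
Steps 7-15: state stable at prey=4, pred=1 (no change)
No extinction within 15 steps

Answer: 16 both-alive 4 1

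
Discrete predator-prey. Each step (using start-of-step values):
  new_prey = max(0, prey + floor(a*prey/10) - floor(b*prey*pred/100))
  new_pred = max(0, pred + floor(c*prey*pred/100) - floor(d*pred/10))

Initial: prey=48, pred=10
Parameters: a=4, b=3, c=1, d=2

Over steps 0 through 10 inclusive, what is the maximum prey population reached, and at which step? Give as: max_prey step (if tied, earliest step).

Step 1: prey: 48+19-14=53; pred: 10+4-2=12
Step 2: prey: 53+21-19=55; pred: 12+6-2=16
Step 3: prey: 55+22-26=51; pred: 16+8-3=21
Step 4: prey: 51+20-32=39; pred: 21+10-4=27
Step 5: prey: 39+15-31=23; pred: 27+10-5=32
Step 6: prey: 23+9-22=10; pred: 32+7-6=33
Step 7: prey: 10+4-9=5; pred: 33+3-6=30
Step 8: prey: 5+2-4=3; pred: 30+1-6=25
Step 9: prey: 3+1-2=2; pred: 25+0-5=20
Step 10: prey: 2+0-1=1; pred: 20+0-4=16
Max prey = 55 at step 2

Answer: 55 2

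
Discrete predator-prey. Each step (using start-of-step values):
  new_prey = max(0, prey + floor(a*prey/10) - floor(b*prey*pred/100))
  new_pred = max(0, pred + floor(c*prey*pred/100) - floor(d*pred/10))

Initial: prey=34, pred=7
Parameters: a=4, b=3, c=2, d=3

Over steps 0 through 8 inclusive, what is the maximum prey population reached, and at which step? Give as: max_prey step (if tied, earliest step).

Step 1: prey: 34+13-7=40; pred: 7+4-2=9
Step 2: prey: 40+16-10=46; pred: 9+7-2=14
Step 3: prey: 46+18-19=45; pred: 14+12-4=22
Step 4: prey: 45+18-29=34; pred: 22+19-6=35
Step 5: prey: 34+13-35=12; pred: 35+23-10=48
Step 6: prey: 12+4-17=0; pred: 48+11-14=45
Step 7: prey: 0+0-0=0; pred: 45+0-13=32
Step 8: prey: 0+0-0=0; pred: 32+0-9=23
Max prey = 46 at step 2

Answer: 46 2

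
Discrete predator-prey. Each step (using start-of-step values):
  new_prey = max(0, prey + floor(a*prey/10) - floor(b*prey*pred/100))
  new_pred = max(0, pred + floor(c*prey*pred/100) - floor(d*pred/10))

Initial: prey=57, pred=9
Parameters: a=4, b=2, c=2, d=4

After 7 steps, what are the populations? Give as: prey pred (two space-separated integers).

Answer: 0 28

Derivation:
Step 1: prey: 57+22-10=69; pred: 9+10-3=16
Step 2: prey: 69+27-22=74; pred: 16+22-6=32
Step 3: prey: 74+29-47=56; pred: 32+47-12=67
Step 4: prey: 56+22-75=3; pred: 67+75-26=116
Step 5: prey: 3+1-6=0; pred: 116+6-46=76
Step 6: prey: 0+0-0=0; pred: 76+0-30=46
Step 7: prey: 0+0-0=0; pred: 46+0-18=28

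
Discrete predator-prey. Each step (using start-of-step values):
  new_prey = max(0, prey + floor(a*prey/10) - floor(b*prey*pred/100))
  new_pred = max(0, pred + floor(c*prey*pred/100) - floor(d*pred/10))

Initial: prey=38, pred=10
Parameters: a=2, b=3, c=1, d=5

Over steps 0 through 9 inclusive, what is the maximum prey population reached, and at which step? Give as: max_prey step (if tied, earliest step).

Step 1: prey: 38+7-11=34; pred: 10+3-5=8
Step 2: prey: 34+6-8=32; pred: 8+2-4=6
Step 3: prey: 32+6-5=33; pred: 6+1-3=4
Step 4: prey: 33+6-3=36; pred: 4+1-2=3
Step 5: prey: 36+7-3=40; pred: 3+1-1=3
Step 6: prey: 40+8-3=45; pred: 3+1-1=3
Step 7: prey: 45+9-4=50; pred: 3+1-1=3
Step 8: prey: 50+10-4=56; pred: 3+1-1=3
Step 9: prey: 56+11-5=62; pred: 3+1-1=3
Max prey = 62 at step 9

Answer: 62 9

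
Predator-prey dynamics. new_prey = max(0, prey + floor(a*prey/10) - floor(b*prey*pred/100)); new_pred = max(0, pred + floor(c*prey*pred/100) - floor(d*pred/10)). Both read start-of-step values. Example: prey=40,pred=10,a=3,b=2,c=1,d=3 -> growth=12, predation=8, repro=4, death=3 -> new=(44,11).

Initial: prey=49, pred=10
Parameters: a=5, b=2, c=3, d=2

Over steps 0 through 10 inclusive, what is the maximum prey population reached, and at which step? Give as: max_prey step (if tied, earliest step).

Step 1: prey: 49+24-9=64; pred: 10+14-2=22
Step 2: prey: 64+32-28=68; pred: 22+42-4=60
Step 3: prey: 68+34-81=21; pred: 60+122-12=170
Step 4: prey: 21+10-71=0; pred: 170+107-34=243
Step 5: prey: 0+0-0=0; pred: 243+0-48=195
Step 6: prey: 0+0-0=0; pred: 195+0-39=156
Step 7: prey: 0+0-0=0; pred: 156+0-31=125
Step 8: prey: 0+0-0=0; pred: 125+0-25=100
Step 9: prey: 0+0-0=0; pred: 100+0-20=80
Step 10: prey: 0+0-0=0; pred: 80+0-16=64
Max prey = 68 at step 2

Answer: 68 2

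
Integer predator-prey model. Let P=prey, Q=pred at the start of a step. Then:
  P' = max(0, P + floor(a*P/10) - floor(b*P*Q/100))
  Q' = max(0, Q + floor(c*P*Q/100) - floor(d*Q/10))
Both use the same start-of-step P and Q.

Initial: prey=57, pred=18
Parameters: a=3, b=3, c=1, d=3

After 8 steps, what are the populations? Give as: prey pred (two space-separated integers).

Answer: 4 7

Derivation:
Step 1: prey: 57+17-30=44; pred: 18+10-5=23
Step 2: prey: 44+13-30=27; pred: 23+10-6=27
Step 3: prey: 27+8-21=14; pred: 27+7-8=26
Step 4: prey: 14+4-10=8; pred: 26+3-7=22
Step 5: prey: 8+2-5=5; pred: 22+1-6=17
Step 6: prey: 5+1-2=4; pred: 17+0-5=12
Step 7: prey: 4+1-1=4; pred: 12+0-3=9
Step 8: prey: 4+1-1=4; pred: 9+0-2=7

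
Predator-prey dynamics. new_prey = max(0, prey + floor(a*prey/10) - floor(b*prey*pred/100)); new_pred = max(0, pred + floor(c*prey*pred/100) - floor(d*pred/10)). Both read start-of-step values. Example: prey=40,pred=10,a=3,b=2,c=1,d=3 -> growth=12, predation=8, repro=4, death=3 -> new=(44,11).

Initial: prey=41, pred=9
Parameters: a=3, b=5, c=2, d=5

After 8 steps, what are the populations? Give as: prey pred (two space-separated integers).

Step 1: prey: 41+12-18=35; pred: 9+7-4=12
Step 2: prey: 35+10-21=24; pred: 12+8-6=14
Step 3: prey: 24+7-16=15; pred: 14+6-7=13
Step 4: prey: 15+4-9=10; pred: 13+3-6=10
Step 5: prey: 10+3-5=8; pred: 10+2-5=7
Step 6: prey: 8+2-2=8; pred: 7+1-3=5
Step 7: prey: 8+2-2=8; pred: 5+0-2=3
Step 8: prey: 8+2-1=9; pred: 3+0-1=2

Answer: 9 2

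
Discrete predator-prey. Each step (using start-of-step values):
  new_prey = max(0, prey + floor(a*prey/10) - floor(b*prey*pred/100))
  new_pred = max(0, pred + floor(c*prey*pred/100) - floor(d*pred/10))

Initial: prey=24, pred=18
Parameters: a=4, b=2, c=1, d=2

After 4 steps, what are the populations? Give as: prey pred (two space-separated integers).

Step 1: prey: 24+9-8=25; pred: 18+4-3=19
Step 2: prey: 25+10-9=26; pred: 19+4-3=20
Step 3: prey: 26+10-10=26; pred: 20+5-4=21
Step 4: prey: 26+10-10=26; pred: 21+5-4=22

Answer: 26 22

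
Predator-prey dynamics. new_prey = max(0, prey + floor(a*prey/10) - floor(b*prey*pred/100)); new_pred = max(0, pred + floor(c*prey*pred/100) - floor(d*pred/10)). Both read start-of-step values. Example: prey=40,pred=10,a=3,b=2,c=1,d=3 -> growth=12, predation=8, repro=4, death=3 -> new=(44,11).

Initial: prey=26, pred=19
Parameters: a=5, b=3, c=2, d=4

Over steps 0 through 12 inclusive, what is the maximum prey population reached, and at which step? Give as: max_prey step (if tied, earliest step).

Answer: 32 12

Derivation:
Step 1: prey: 26+13-14=25; pred: 19+9-7=21
Step 2: prey: 25+12-15=22; pred: 21+10-8=23
Step 3: prey: 22+11-15=18; pred: 23+10-9=24
Step 4: prey: 18+9-12=15; pred: 24+8-9=23
Step 5: prey: 15+7-10=12; pred: 23+6-9=20
Step 6: prey: 12+6-7=11; pred: 20+4-8=16
Step 7: prey: 11+5-5=11; pred: 16+3-6=13
Step 8: prey: 11+5-4=12; pred: 13+2-5=10
Step 9: prey: 12+6-3=15; pred: 10+2-4=8
Step 10: prey: 15+7-3=19; pred: 8+2-3=7
Step 11: prey: 19+9-3=25; pred: 7+2-2=7
Step 12: prey: 25+12-5=32; pred: 7+3-2=8
Max prey = 32 at step 12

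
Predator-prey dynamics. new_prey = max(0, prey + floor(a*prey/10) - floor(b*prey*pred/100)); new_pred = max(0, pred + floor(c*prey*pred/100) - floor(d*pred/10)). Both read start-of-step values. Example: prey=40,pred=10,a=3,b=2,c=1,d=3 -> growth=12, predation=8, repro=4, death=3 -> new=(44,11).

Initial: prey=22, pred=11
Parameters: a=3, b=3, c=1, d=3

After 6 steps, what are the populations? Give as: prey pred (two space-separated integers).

Step 1: prey: 22+6-7=21; pred: 11+2-3=10
Step 2: prey: 21+6-6=21; pred: 10+2-3=9
Step 3: prey: 21+6-5=22; pred: 9+1-2=8
Step 4: prey: 22+6-5=23; pred: 8+1-2=7
Step 5: prey: 23+6-4=25; pred: 7+1-2=6
Step 6: prey: 25+7-4=28; pred: 6+1-1=6

Answer: 28 6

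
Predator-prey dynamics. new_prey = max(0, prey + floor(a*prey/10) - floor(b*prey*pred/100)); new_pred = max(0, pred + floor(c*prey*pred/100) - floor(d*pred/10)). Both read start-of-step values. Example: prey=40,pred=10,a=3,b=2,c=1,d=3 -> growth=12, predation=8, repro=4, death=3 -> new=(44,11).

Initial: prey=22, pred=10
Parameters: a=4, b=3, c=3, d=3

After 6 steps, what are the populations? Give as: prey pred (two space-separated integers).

Step 1: prey: 22+8-6=24; pred: 10+6-3=13
Step 2: prey: 24+9-9=24; pred: 13+9-3=19
Step 3: prey: 24+9-13=20; pred: 19+13-5=27
Step 4: prey: 20+8-16=12; pred: 27+16-8=35
Step 5: prey: 12+4-12=4; pred: 35+12-10=37
Step 6: prey: 4+1-4=1; pred: 37+4-11=30

Answer: 1 30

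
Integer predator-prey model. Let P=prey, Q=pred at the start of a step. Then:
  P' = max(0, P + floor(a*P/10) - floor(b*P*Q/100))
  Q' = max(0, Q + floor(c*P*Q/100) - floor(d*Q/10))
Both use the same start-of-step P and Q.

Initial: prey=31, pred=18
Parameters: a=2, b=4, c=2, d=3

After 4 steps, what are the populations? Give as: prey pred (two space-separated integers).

Step 1: prey: 31+6-22=15; pred: 18+11-5=24
Step 2: prey: 15+3-14=4; pred: 24+7-7=24
Step 3: prey: 4+0-3=1; pred: 24+1-7=18
Step 4: prey: 1+0-0=1; pred: 18+0-5=13

Answer: 1 13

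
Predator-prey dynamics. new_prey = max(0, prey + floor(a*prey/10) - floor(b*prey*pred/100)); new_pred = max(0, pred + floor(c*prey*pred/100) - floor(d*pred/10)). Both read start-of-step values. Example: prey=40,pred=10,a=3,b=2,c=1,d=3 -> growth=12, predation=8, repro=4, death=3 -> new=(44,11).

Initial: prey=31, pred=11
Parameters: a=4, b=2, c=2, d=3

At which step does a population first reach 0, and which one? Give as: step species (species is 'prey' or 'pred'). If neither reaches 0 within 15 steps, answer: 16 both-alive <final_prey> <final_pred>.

Step 1: prey: 31+12-6=37; pred: 11+6-3=14
Step 2: prey: 37+14-10=41; pred: 14+10-4=20
Step 3: prey: 41+16-16=41; pred: 20+16-6=30
Step 4: prey: 41+16-24=33; pred: 30+24-9=45
Step 5: prey: 33+13-29=17; pred: 45+29-13=61
Step 6: prey: 17+6-20=3; pred: 61+20-18=63
Step 7: prey: 3+1-3=1; pred: 63+3-18=48
Step 8: prey: 1+0-0=1; pred: 48+0-14=34
Step 9: prey: 1+0-0=1; pred: 34+0-10=24
Step 10: prey: 1+0-0=1; pred: 24+0-7=17
Step 11: prey: 1+0-0=1; pred: 17+0-5=12
Step 12: prey: 1+0-0=1; pred: 12+0-3=9
Step 13: prey: 1+0-0=1; pred: 9+0-2=7
Step 14: prey: 1+0-0=1; pred: 7+0-2=5
Step 15: prey: 1+0-0=1; pred: 5+0-1=4
No extinction within 15 steps

Answer: 16 both-alive 1 4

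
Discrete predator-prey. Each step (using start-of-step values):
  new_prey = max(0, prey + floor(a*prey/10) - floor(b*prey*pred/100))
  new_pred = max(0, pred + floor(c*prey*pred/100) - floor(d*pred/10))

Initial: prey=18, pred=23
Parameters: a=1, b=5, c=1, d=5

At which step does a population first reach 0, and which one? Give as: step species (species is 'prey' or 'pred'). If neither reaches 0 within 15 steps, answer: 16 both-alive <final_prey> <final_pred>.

Step 1: prey: 18+1-20=0; pred: 23+4-11=16
First extinction: prey at step 1

Answer: 1 prey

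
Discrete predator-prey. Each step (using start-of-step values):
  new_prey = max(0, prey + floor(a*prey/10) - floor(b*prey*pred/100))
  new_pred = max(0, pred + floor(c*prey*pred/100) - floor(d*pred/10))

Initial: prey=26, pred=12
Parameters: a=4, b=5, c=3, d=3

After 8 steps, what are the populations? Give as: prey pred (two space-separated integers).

Answer: 0 5

Derivation:
Step 1: prey: 26+10-15=21; pred: 12+9-3=18
Step 2: prey: 21+8-18=11; pred: 18+11-5=24
Step 3: prey: 11+4-13=2; pred: 24+7-7=24
Step 4: prey: 2+0-2=0; pred: 24+1-7=18
Step 5: prey: 0+0-0=0; pred: 18+0-5=13
Step 6: prey: 0+0-0=0; pred: 13+0-3=10
Step 7: prey: 0+0-0=0; pred: 10+0-3=7
Step 8: prey: 0+0-0=0; pred: 7+0-2=5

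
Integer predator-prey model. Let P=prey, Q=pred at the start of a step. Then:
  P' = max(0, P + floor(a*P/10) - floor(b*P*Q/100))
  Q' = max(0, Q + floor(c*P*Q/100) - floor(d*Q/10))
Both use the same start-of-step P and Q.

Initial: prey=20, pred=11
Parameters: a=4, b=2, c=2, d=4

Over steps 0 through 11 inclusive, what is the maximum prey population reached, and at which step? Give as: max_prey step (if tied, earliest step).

Answer: 38 5

Derivation:
Step 1: prey: 20+8-4=24; pred: 11+4-4=11
Step 2: prey: 24+9-5=28; pred: 11+5-4=12
Step 3: prey: 28+11-6=33; pred: 12+6-4=14
Step 4: prey: 33+13-9=37; pred: 14+9-5=18
Step 5: prey: 37+14-13=38; pred: 18+13-7=24
Step 6: prey: 38+15-18=35; pred: 24+18-9=33
Step 7: prey: 35+14-23=26; pred: 33+23-13=43
Step 8: prey: 26+10-22=14; pred: 43+22-17=48
Step 9: prey: 14+5-13=6; pred: 48+13-19=42
Step 10: prey: 6+2-5=3; pred: 42+5-16=31
Step 11: prey: 3+1-1=3; pred: 31+1-12=20
Max prey = 38 at step 5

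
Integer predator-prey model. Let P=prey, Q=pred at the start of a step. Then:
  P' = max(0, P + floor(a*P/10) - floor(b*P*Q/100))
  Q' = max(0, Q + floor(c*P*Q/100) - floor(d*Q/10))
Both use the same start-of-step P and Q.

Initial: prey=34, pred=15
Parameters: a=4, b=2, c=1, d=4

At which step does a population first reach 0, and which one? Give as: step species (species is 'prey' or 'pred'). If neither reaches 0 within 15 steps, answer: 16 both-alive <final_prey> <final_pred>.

Step 1: prey: 34+13-10=37; pred: 15+5-6=14
Step 2: prey: 37+14-10=41; pred: 14+5-5=14
Step 3: prey: 41+16-11=46; pred: 14+5-5=14
Step 4: prey: 46+18-12=52; pred: 14+6-5=15
Step 5: prey: 52+20-15=57; pred: 15+7-6=16
Step 6: prey: 57+22-18=61; pred: 16+9-6=19
Step 7: prey: 61+24-23=62; pred: 19+11-7=23
Step 8: prey: 62+24-28=58; pred: 23+14-9=28
Step 9: prey: 58+23-32=49; pred: 28+16-11=33
Step 10: prey: 49+19-32=36; pred: 33+16-13=36
Step 11: prey: 36+14-25=25; pred: 36+12-14=34
Step 12: prey: 25+10-17=18; pred: 34+8-13=29
Step 13: prey: 18+7-10=15; pred: 29+5-11=23
Step 14: prey: 15+6-6=15; pred: 23+3-9=17
Step 15: prey: 15+6-5=16; pred: 17+2-6=13
No extinction within 15 steps

Answer: 16 both-alive 16 13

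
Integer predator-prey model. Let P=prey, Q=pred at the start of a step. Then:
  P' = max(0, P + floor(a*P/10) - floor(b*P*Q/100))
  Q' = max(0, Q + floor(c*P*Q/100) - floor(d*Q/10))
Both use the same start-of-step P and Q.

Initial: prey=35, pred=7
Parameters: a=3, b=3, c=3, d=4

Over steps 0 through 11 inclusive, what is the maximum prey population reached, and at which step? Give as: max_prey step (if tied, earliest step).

Answer: 38 1

Derivation:
Step 1: prey: 35+10-7=38; pred: 7+7-2=12
Step 2: prey: 38+11-13=36; pred: 12+13-4=21
Step 3: prey: 36+10-22=24; pred: 21+22-8=35
Step 4: prey: 24+7-25=6; pred: 35+25-14=46
Step 5: prey: 6+1-8=0; pred: 46+8-18=36
Step 6: prey: 0+0-0=0; pred: 36+0-14=22
Step 7: prey: 0+0-0=0; pred: 22+0-8=14
Step 8: prey: 0+0-0=0; pred: 14+0-5=9
Step 9: prey: 0+0-0=0; pred: 9+0-3=6
Step 10: prey: 0+0-0=0; pred: 6+0-2=4
Step 11: prey: 0+0-0=0; pred: 4+0-1=3
Max prey = 38 at step 1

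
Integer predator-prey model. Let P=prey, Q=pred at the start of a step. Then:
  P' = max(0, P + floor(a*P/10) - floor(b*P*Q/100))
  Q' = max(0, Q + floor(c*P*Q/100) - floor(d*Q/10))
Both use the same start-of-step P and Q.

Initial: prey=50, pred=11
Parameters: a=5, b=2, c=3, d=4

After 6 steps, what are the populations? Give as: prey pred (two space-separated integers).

Answer: 0 71

Derivation:
Step 1: prey: 50+25-11=64; pred: 11+16-4=23
Step 2: prey: 64+32-29=67; pred: 23+44-9=58
Step 3: prey: 67+33-77=23; pred: 58+116-23=151
Step 4: prey: 23+11-69=0; pred: 151+104-60=195
Step 5: prey: 0+0-0=0; pred: 195+0-78=117
Step 6: prey: 0+0-0=0; pred: 117+0-46=71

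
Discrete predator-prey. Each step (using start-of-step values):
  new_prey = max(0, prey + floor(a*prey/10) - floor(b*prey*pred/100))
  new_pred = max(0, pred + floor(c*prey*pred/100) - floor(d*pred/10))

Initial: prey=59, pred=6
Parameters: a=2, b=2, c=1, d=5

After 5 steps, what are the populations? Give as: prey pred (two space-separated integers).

Answer: 79 11

Derivation:
Step 1: prey: 59+11-7=63; pred: 6+3-3=6
Step 2: prey: 63+12-7=68; pred: 6+3-3=6
Step 3: prey: 68+13-8=73; pred: 6+4-3=7
Step 4: prey: 73+14-10=77; pred: 7+5-3=9
Step 5: prey: 77+15-13=79; pred: 9+6-4=11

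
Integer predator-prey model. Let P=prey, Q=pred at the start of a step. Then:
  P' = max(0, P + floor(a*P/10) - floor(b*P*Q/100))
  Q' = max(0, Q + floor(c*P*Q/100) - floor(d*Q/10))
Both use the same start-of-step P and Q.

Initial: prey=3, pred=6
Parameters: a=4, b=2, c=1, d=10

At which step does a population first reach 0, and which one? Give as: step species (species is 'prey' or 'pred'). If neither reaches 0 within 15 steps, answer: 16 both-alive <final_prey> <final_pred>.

Step 1: prey: 3+1-0=4; pred: 6+0-6=0
First extinction: pred at step 1

Answer: 1 pred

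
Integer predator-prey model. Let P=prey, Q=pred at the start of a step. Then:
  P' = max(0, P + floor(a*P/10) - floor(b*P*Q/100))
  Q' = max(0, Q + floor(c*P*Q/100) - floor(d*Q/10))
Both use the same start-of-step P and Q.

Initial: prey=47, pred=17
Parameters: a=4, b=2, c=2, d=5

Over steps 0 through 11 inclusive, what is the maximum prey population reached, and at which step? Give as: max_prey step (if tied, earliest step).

Answer: 50 1

Derivation:
Step 1: prey: 47+18-15=50; pred: 17+15-8=24
Step 2: prey: 50+20-24=46; pred: 24+24-12=36
Step 3: prey: 46+18-33=31; pred: 36+33-18=51
Step 4: prey: 31+12-31=12; pred: 51+31-25=57
Step 5: prey: 12+4-13=3; pred: 57+13-28=42
Step 6: prey: 3+1-2=2; pred: 42+2-21=23
Step 7: prey: 2+0-0=2; pred: 23+0-11=12
Step 8: prey: 2+0-0=2; pred: 12+0-6=6
Step 9: prey: 2+0-0=2; pred: 6+0-3=3
Step 10: prey: 2+0-0=2; pred: 3+0-1=2
Step 11: prey: 2+0-0=2; pred: 2+0-1=1
Max prey = 50 at step 1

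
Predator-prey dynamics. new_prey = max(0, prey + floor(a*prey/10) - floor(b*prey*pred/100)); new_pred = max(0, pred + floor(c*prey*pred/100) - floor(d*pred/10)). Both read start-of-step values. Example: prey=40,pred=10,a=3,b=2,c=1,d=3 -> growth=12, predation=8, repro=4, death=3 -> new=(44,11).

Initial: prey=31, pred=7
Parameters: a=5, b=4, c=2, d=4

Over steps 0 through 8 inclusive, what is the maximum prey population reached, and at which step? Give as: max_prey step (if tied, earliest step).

Answer: 45 3

Derivation:
Step 1: prey: 31+15-8=38; pred: 7+4-2=9
Step 2: prey: 38+19-13=44; pred: 9+6-3=12
Step 3: prey: 44+22-21=45; pred: 12+10-4=18
Step 4: prey: 45+22-32=35; pred: 18+16-7=27
Step 5: prey: 35+17-37=15; pred: 27+18-10=35
Step 6: prey: 15+7-21=1; pred: 35+10-14=31
Step 7: prey: 1+0-1=0; pred: 31+0-12=19
Step 8: prey: 0+0-0=0; pred: 19+0-7=12
Max prey = 45 at step 3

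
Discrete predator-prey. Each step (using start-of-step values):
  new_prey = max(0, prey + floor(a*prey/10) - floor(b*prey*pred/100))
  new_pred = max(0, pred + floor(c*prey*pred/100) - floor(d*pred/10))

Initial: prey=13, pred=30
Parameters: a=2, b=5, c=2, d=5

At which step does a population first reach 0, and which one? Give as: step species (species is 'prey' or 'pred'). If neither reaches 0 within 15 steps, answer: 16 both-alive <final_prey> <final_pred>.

Step 1: prey: 13+2-19=0; pred: 30+7-15=22
First extinction: prey at step 1

Answer: 1 prey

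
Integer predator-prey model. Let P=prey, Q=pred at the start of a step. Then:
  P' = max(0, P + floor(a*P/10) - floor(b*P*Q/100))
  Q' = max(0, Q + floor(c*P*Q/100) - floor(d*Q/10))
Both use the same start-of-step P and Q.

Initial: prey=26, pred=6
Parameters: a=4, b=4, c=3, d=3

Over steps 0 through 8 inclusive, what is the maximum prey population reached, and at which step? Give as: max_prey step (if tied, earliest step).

Step 1: prey: 26+10-6=30; pred: 6+4-1=9
Step 2: prey: 30+12-10=32; pred: 9+8-2=15
Step 3: prey: 32+12-19=25; pred: 15+14-4=25
Step 4: prey: 25+10-25=10; pred: 25+18-7=36
Step 5: prey: 10+4-14=0; pred: 36+10-10=36
Step 6: prey: 0+0-0=0; pred: 36+0-10=26
Step 7: prey: 0+0-0=0; pred: 26+0-7=19
Step 8: prey: 0+0-0=0; pred: 19+0-5=14
Max prey = 32 at step 2

Answer: 32 2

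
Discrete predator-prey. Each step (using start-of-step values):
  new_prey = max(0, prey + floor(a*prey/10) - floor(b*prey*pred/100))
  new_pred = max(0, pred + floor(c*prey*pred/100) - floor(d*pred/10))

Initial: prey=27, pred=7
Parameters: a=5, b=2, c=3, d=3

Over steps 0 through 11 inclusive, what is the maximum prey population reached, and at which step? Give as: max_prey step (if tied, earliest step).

Answer: 55 3

Derivation:
Step 1: prey: 27+13-3=37; pred: 7+5-2=10
Step 2: prey: 37+18-7=48; pred: 10+11-3=18
Step 3: prey: 48+24-17=55; pred: 18+25-5=38
Step 4: prey: 55+27-41=41; pred: 38+62-11=89
Step 5: prey: 41+20-72=0; pred: 89+109-26=172
Step 6: prey: 0+0-0=0; pred: 172+0-51=121
Step 7: prey: 0+0-0=0; pred: 121+0-36=85
Step 8: prey: 0+0-0=0; pred: 85+0-25=60
Step 9: prey: 0+0-0=0; pred: 60+0-18=42
Step 10: prey: 0+0-0=0; pred: 42+0-12=30
Step 11: prey: 0+0-0=0; pred: 30+0-9=21
Max prey = 55 at step 3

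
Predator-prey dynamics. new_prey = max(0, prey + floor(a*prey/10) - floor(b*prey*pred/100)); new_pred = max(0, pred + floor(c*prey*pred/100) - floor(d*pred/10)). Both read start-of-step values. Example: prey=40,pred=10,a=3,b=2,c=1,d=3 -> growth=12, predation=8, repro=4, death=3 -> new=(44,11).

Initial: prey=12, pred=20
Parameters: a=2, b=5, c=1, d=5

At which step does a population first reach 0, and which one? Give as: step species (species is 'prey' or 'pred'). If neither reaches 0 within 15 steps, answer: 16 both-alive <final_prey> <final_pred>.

Step 1: prey: 12+2-12=2; pred: 20+2-10=12
Step 2: prey: 2+0-1=1; pred: 12+0-6=6
Step 3: prey: 1+0-0=1; pred: 6+0-3=3
Step 4: prey: 1+0-0=1; pred: 3+0-1=2
Step 5: prey: 1+0-0=1; pred: 2+0-1=1
Step 6: prey: 1+0-0=1; pred: 1+0-0=1
Steps 7-15: state stable at prey=1, pred=1 (no change)
No extinction within 15 steps

Answer: 16 both-alive 1 1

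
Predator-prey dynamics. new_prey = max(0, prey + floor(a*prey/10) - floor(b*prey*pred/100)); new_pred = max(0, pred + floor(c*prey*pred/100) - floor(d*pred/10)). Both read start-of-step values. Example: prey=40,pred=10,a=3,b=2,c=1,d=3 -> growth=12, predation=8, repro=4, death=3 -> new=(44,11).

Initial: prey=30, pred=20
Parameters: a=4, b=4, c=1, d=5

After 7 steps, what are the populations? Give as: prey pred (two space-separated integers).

Answer: 38 1

Derivation:
Step 1: prey: 30+12-24=18; pred: 20+6-10=16
Step 2: prey: 18+7-11=14; pred: 16+2-8=10
Step 3: prey: 14+5-5=14; pred: 10+1-5=6
Step 4: prey: 14+5-3=16; pred: 6+0-3=3
Step 5: prey: 16+6-1=21; pred: 3+0-1=2
Step 6: prey: 21+8-1=28; pred: 2+0-1=1
Step 7: prey: 28+11-1=38; pred: 1+0-0=1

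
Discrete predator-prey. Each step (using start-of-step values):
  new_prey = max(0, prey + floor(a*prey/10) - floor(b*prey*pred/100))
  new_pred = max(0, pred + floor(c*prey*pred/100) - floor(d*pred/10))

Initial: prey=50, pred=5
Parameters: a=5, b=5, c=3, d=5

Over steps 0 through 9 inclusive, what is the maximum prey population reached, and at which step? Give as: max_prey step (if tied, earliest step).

Step 1: prey: 50+25-12=63; pred: 5+7-2=10
Step 2: prey: 63+31-31=63; pred: 10+18-5=23
Step 3: prey: 63+31-72=22; pred: 23+43-11=55
Step 4: prey: 22+11-60=0; pred: 55+36-27=64
Step 5: prey: 0+0-0=0; pred: 64+0-32=32
Step 6: prey: 0+0-0=0; pred: 32+0-16=16
Step 7: prey: 0+0-0=0; pred: 16+0-8=8
Step 8: prey: 0+0-0=0; pred: 8+0-4=4
Step 9: prey: 0+0-0=0; pred: 4+0-2=2
Max prey = 63 at step 1

Answer: 63 1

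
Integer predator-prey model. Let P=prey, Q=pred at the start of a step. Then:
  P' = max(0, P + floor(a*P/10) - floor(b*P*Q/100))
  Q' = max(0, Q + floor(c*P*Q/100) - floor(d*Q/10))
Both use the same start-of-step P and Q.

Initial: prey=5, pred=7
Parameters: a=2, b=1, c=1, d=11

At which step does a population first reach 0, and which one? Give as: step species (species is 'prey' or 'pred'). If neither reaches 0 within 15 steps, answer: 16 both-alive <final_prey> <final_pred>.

Answer: 1 pred

Derivation:
Step 1: prey: 5+1-0=6; pred: 7+0-7=0
First extinction: pred at step 1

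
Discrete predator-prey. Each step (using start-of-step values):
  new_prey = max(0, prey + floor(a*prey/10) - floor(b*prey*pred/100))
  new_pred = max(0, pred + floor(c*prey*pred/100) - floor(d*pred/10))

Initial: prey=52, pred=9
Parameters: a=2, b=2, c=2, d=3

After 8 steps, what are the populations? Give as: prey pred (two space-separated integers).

Step 1: prey: 52+10-9=53; pred: 9+9-2=16
Step 2: prey: 53+10-16=47; pred: 16+16-4=28
Step 3: prey: 47+9-26=30; pred: 28+26-8=46
Step 4: prey: 30+6-27=9; pred: 46+27-13=60
Step 5: prey: 9+1-10=0; pred: 60+10-18=52
Step 6: prey: 0+0-0=0; pred: 52+0-15=37
Step 7: prey: 0+0-0=0; pred: 37+0-11=26
Step 8: prey: 0+0-0=0; pred: 26+0-7=19

Answer: 0 19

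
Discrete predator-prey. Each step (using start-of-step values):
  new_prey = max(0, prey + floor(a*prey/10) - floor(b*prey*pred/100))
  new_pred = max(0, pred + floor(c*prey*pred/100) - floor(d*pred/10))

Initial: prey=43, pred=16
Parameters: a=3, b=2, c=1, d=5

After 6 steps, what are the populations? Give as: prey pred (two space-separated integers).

Step 1: prey: 43+12-13=42; pred: 16+6-8=14
Step 2: prey: 42+12-11=43; pred: 14+5-7=12
Step 3: prey: 43+12-10=45; pred: 12+5-6=11
Step 4: prey: 45+13-9=49; pred: 11+4-5=10
Step 5: prey: 49+14-9=54; pred: 10+4-5=9
Step 6: prey: 54+16-9=61; pred: 9+4-4=9

Answer: 61 9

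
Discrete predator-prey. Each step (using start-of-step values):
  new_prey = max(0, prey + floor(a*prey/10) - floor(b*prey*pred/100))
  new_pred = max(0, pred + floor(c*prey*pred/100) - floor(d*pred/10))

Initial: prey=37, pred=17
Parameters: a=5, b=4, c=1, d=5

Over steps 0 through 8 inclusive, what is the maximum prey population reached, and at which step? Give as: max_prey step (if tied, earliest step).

Step 1: prey: 37+18-25=30; pred: 17+6-8=15
Step 2: prey: 30+15-18=27; pred: 15+4-7=12
Step 3: prey: 27+13-12=28; pred: 12+3-6=9
Step 4: prey: 28+14-10=32; pred: 9+2-4=7
Step 5: prey: 32+16-8=40; pred: 7+2-3=6
Step 6: prey: 40+20-9=51; pred: 6+2-3=5
Step 7: prey: 51+25-10=66; pred: 5+2-2=5
Step 8: prey: 66+33-13=86; pred: 5+3-2=6
Max prey = 86 at step 8

Answer: 86 8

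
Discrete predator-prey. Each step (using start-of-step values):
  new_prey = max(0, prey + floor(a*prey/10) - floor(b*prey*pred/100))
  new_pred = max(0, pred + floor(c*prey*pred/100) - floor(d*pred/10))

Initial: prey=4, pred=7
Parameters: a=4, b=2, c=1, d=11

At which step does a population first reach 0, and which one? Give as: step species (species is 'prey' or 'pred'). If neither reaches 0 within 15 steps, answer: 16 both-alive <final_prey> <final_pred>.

Answer: 1 pred

Derivation:
Step 1: prey: 4+1-0=5; pred: 7+0-7=0
First extinction: pred at step 1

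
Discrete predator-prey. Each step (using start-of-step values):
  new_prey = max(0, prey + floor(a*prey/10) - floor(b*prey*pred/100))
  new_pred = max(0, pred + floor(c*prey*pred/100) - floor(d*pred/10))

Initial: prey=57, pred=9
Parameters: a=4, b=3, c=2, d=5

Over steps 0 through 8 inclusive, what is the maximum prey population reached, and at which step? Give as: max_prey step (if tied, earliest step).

Answer: 64 1

Derivation:
Step 1: prey: 57+22-15=64; pred: 9+10-4=15
Step 2: prey: 64+25-28=61; pred: 15+19-7=27
Step 3: prey: 61+24-49=36; pred: 27+32-13=46
Step 4: prey: 36+14-49=1; pred: 46+33-23=56
Step 5: prey: 1+0-1=0; pred: 56+1-28=29
Step 6: prey: 0+0-0=0; pred: 29+0-14=15
Step 7: prey: 0+0-0=0; pred: 15+0-7=8
Step 8: prey: 0+0-0=0; pred: 8+0-4=4
Max prey = 64 at step 1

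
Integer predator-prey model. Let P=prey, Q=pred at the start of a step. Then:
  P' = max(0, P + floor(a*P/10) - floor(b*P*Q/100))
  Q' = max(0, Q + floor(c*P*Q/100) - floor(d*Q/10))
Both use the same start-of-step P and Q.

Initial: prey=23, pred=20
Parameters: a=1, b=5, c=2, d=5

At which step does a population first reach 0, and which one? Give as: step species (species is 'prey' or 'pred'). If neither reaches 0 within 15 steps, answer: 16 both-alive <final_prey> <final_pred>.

Step 1: prey: 23+2-23=2; pred: 20+9-10=19
Step 2: prey: 2+0-1=1; pred: 19+0-9=10
Step 3: prey: 1+0-0=1; pred: 10+0-5=5
Step 4: prey: 1+0-0=1; pred: 5+0-2=3
Step 5: prey: 1+0-0=1; pred: 3+0-1=2
Step 6: prey: 1+0-0=1; pred: 2+0-1=1
Step 7: prey: 1+0-0=1; pred: 1+0-0=1
Steps 8-15: state stable at prey=1, pred=1 (no change)
No extinction within 15 steps

Answer: 16 both-alive 1 1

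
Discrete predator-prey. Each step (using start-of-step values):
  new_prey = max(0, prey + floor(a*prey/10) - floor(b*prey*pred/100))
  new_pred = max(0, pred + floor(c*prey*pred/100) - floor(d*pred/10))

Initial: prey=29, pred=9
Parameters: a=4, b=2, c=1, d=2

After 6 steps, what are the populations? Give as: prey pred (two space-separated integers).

Step 1: prey: 29+11-5=35; pred: 9+2-1=10
Step 2: prey: 35+14-7=42; pred: 10+3-2=11
Step 3: prey: 42+16-9=49; pred: 11+4-2=13
Step 4: prey: 49+19-12=56; pred: 13+6-2=17
Step 5: prey: 56+22-19=59; pred: 17+9-3=23
Step 6: prey: 59+23-27=55; pred: 23+13-4=32

Answer: 55 32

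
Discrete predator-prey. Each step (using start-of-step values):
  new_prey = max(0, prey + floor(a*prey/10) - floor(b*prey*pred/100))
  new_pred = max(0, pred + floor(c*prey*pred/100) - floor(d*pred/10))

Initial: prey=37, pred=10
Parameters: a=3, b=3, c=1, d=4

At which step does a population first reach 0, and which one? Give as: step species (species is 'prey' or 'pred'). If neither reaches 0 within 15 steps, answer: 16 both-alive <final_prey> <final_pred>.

Step 1: prey: 37+11-11=37; pred: 10+3-4=9
Step 2: prey: 37+11-9=39; pred: 9+3-3=9
Step 3: prey: 39+11-10=40; pred: 9+3-3=9
Step 4: prey: 40+12-10=42; pred: 9+3-3=9
Step 5: prey: 42+12-11=43; pred: 9+3-3=9
Step 6: prey: 43+12-11=44; pred: 9+3-3=9
Step 7: prey: 44+13-11=46; pred: 9+3-3=9
Step 8: prey: 46+13-12=47; pred: 9+4-3=10
Step 9: prey: 47+14-14=47; pred: 10+4-4=10
Steps 10-15: state stable at prey=47, pred=10 (no change)
No extinction within 15 steps

Answer: 16 both-alive 47 10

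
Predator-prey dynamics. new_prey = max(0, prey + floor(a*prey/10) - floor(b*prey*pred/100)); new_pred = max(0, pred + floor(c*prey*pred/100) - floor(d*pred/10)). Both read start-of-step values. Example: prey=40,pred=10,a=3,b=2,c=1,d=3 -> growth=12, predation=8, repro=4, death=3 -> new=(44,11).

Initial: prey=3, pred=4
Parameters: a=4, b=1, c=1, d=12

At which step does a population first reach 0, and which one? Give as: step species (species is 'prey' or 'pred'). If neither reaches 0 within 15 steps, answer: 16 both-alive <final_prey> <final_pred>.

Answer: 1 pred

Derivation:
Step 1: prey: 3+1-0=4; pred: 4+0-4=0
First extinction: pred at step 1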